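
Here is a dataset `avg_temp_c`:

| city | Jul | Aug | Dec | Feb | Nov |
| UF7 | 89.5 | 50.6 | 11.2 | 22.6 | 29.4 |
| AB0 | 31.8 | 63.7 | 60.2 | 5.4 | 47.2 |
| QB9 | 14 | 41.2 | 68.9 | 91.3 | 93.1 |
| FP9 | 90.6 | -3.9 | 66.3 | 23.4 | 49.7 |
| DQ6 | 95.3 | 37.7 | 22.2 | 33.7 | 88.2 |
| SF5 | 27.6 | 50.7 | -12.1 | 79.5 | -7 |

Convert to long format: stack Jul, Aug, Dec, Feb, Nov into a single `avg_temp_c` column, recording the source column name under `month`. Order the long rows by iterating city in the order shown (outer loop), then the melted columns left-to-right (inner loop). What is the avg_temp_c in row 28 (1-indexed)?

-12.1

30 rows total (6 × 5). Row 28: index ⌊(28-1)/5⌋ = 5 into city → SF5; (28-1) mod 5 = 2 into the melted columns → Dec.
So row 28 is (SF5, Dec, -12.1); avg_temp_c = -12.1.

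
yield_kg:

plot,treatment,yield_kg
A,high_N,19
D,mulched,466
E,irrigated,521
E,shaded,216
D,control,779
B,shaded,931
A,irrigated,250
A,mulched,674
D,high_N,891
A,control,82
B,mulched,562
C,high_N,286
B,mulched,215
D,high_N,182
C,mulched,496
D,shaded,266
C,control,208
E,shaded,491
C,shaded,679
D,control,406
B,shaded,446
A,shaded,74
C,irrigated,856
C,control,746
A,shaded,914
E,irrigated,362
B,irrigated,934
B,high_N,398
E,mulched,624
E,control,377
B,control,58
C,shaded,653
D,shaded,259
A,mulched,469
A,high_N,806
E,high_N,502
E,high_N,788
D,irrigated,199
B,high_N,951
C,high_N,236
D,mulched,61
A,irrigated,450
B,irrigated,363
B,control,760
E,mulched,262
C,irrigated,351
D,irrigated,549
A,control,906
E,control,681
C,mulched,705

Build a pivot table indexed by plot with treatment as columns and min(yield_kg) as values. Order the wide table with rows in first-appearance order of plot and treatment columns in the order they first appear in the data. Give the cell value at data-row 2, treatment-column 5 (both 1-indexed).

With rows in first-appearance order of plot, row 2 is plot=D. treatment columns in first-appearance order: high_N, mulched, irrigated, shaded, control; column 5 is control.
Long rows with plot=D, treatment=control: min(779, 406) = 406.

406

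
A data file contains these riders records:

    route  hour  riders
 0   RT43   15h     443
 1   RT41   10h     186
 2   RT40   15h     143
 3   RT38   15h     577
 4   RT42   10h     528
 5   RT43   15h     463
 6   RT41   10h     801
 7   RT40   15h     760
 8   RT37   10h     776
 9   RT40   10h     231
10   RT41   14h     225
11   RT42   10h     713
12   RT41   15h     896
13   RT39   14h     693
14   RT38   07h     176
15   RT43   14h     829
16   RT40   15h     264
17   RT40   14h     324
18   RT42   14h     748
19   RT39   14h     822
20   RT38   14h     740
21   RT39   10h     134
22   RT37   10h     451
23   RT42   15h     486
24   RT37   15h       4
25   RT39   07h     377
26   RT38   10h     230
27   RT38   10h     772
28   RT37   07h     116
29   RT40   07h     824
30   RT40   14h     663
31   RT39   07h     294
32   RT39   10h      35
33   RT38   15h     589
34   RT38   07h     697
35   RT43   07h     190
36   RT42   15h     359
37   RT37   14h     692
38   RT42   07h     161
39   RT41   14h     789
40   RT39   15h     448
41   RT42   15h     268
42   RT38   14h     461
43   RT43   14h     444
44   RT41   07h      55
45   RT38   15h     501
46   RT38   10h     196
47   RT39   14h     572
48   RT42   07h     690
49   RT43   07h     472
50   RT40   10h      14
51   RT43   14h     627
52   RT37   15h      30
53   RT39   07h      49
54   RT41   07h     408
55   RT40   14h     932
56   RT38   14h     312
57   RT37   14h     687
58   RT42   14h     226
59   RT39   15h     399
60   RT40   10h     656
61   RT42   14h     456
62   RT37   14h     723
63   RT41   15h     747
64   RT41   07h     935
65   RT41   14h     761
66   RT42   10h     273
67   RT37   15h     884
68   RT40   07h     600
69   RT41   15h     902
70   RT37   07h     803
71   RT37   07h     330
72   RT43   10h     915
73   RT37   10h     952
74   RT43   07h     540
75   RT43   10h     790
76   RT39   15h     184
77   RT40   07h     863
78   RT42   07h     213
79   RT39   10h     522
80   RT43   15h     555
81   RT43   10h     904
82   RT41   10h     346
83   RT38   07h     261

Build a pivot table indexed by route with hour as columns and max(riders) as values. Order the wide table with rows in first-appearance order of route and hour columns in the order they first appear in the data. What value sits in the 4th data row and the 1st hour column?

589

With rows in first-appearance order of route, row 4 is route=RT38. hour columns in first-appearance order: 15h, 10h, 14h, 07h; column 1 is 15h.
Long rows with route=RT38, hour=15h: max(577, 589, 501) = 589.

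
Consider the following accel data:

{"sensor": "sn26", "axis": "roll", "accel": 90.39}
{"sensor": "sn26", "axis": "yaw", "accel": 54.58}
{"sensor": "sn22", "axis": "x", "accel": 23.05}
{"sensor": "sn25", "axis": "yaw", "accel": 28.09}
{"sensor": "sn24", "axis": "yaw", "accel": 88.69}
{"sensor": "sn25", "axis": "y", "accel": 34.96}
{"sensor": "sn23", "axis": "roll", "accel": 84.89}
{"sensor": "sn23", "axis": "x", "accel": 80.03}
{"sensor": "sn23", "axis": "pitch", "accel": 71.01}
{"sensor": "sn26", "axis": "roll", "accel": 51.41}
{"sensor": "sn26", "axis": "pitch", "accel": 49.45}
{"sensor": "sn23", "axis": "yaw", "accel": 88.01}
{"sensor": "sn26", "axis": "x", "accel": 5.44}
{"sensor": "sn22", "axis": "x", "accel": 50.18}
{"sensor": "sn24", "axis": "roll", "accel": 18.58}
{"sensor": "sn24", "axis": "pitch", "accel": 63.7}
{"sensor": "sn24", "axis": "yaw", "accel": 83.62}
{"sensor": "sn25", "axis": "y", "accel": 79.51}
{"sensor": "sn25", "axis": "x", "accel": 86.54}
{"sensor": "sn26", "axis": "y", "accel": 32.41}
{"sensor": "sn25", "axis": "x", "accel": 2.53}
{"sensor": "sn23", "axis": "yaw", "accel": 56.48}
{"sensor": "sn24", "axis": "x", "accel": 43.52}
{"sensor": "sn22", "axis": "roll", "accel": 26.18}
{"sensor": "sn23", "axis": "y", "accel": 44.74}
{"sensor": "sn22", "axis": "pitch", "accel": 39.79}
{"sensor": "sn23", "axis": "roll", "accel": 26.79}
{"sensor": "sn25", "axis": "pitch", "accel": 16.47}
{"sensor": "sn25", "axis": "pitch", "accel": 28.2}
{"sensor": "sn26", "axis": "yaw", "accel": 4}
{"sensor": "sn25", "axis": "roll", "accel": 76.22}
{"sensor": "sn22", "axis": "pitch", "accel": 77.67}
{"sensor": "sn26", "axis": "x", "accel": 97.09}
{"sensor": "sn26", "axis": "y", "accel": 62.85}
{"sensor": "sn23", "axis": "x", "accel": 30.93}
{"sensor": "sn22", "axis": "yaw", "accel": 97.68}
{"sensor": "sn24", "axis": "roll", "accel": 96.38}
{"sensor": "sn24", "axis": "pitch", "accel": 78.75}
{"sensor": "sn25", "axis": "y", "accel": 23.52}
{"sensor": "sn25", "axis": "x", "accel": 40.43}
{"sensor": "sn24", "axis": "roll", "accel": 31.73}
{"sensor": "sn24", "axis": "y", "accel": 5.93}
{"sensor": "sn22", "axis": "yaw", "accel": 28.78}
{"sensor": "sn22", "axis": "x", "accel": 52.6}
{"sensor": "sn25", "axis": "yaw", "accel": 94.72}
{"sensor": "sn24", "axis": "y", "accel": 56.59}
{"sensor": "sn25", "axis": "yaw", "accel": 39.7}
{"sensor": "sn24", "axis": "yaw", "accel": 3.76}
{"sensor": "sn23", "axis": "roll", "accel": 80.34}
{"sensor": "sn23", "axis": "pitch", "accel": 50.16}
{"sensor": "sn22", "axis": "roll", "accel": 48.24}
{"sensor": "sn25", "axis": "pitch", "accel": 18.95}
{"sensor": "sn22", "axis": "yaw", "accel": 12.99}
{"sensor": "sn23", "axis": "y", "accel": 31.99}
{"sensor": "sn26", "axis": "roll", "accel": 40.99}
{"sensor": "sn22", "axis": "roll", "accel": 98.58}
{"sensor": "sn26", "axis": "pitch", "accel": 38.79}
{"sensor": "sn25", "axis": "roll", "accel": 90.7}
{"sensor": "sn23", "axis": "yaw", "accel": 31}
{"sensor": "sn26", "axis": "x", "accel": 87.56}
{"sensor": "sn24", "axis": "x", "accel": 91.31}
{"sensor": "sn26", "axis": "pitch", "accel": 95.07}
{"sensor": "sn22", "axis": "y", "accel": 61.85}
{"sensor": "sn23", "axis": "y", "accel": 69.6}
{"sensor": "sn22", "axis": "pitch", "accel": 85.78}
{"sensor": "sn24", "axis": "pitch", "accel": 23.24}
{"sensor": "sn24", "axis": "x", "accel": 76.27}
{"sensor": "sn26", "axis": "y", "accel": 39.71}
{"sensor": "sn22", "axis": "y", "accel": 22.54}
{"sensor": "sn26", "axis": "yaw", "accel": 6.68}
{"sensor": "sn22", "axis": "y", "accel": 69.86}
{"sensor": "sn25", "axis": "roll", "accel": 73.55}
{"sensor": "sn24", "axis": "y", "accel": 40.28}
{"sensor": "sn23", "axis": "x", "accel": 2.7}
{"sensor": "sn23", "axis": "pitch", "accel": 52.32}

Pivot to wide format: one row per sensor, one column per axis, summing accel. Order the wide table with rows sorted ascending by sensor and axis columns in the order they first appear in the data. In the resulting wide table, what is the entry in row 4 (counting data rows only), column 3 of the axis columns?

129.50

With rows sorted ascending by sensor, row 4 is sensor=sn25. axis columns in first-appearance order: roll, yaw, x, y, pitch; column 3 is x.
Long rows with sensor=sn25, axis=x: 86.54 + 2.53 + 40.43 = 129.50.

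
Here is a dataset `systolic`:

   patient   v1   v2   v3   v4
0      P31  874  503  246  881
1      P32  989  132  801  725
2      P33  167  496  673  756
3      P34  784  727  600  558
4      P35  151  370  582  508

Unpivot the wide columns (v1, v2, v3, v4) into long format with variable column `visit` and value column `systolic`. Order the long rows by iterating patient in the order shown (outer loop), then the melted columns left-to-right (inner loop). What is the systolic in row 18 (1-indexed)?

20 rows total (5 × 4). Row 18: index ⌊(18-1)/4⌋ = 4 into patient → P35; (18-1) mod 4 = 1 into the melted columns → v2.
So row 18 is (P35, v2, 370); systolic = 370.

370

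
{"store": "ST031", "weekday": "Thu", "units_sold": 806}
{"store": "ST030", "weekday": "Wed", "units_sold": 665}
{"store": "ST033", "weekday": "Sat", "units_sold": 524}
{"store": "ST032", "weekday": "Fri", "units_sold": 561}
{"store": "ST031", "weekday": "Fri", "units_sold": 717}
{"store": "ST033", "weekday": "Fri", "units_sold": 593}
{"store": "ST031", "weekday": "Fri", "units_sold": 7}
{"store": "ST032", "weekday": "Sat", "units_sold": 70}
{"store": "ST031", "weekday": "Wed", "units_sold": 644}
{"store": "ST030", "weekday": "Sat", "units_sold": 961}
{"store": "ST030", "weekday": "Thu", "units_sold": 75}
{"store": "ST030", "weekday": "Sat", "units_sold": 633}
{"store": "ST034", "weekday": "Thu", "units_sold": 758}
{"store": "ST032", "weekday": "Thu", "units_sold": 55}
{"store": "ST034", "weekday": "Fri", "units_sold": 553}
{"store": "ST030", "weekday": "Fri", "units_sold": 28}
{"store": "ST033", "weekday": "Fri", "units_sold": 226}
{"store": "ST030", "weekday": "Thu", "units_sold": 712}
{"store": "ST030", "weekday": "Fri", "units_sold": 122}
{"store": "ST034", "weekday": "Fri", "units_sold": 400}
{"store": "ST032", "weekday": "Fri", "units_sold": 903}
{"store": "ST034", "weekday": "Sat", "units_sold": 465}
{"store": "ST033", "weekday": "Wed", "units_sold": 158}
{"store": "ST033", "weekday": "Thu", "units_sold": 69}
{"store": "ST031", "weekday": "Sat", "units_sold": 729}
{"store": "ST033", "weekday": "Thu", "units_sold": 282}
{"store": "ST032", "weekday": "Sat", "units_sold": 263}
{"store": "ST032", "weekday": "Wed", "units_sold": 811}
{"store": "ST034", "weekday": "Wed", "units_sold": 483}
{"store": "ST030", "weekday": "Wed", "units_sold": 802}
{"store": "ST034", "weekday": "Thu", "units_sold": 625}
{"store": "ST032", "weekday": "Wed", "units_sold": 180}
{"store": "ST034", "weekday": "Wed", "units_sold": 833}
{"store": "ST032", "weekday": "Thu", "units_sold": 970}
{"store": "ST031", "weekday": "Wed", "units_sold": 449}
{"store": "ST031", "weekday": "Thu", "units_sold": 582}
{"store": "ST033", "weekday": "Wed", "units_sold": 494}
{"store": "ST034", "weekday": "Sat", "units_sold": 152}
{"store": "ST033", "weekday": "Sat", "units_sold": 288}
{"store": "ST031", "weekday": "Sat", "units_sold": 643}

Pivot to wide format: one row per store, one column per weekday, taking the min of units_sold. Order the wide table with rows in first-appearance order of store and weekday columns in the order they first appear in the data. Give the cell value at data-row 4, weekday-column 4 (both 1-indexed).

561

With rows in first-appearance order of store, row 4 is store=ST032. weekday columns in first-appearance order: Thu, Wed, Sat, Fri; column 4 is Fri.
Long rows with store=ST032, weekday=Fri: min(561, 903) = 561.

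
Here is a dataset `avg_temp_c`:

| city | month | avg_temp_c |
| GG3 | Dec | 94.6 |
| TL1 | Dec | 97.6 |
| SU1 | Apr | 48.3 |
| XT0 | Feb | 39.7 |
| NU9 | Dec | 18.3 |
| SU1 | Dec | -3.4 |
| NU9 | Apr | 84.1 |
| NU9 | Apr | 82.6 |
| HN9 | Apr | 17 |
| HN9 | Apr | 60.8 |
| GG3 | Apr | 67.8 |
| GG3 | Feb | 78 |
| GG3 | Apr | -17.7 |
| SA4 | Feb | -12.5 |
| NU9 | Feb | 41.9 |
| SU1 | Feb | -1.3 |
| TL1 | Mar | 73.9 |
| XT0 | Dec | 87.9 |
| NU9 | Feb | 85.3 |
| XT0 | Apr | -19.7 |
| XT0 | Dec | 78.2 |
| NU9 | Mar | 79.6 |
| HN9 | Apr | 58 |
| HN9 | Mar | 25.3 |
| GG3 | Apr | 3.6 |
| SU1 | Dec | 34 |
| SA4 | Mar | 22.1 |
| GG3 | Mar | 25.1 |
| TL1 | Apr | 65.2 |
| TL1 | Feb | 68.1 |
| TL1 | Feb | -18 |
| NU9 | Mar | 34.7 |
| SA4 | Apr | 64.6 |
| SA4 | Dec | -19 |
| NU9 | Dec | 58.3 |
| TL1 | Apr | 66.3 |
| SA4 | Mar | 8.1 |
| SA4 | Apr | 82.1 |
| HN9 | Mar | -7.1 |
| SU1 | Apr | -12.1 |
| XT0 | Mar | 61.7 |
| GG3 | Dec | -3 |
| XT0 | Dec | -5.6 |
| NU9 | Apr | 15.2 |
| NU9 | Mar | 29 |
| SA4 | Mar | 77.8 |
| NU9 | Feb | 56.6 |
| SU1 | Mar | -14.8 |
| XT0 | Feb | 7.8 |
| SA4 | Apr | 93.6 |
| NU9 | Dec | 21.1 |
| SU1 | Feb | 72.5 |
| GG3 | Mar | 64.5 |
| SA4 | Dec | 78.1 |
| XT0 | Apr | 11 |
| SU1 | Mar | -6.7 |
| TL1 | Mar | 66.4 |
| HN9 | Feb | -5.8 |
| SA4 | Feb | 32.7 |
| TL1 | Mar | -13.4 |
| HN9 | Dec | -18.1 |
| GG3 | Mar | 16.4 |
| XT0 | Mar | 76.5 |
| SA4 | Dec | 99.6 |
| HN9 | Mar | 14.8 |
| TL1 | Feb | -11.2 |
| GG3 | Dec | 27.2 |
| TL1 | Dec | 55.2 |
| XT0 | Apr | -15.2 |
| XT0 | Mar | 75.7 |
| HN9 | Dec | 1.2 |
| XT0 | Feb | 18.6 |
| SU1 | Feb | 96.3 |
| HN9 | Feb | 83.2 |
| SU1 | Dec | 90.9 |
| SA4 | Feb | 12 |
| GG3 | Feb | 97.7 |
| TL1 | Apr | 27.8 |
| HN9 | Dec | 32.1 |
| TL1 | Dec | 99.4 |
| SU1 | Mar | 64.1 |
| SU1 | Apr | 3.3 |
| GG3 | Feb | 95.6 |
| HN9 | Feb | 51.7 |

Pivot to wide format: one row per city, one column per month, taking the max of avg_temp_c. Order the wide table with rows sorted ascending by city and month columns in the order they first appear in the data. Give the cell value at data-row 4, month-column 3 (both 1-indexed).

32.7

With rows sorted ascending by city, row 4 is city=SA4. month columns in first-appearance order: Dec, Apr, Feb, Mar; column 3 is Feb.
Long rows with city=SA4, month=Feb: max(-12.5, 32.7, 12) = 32.7.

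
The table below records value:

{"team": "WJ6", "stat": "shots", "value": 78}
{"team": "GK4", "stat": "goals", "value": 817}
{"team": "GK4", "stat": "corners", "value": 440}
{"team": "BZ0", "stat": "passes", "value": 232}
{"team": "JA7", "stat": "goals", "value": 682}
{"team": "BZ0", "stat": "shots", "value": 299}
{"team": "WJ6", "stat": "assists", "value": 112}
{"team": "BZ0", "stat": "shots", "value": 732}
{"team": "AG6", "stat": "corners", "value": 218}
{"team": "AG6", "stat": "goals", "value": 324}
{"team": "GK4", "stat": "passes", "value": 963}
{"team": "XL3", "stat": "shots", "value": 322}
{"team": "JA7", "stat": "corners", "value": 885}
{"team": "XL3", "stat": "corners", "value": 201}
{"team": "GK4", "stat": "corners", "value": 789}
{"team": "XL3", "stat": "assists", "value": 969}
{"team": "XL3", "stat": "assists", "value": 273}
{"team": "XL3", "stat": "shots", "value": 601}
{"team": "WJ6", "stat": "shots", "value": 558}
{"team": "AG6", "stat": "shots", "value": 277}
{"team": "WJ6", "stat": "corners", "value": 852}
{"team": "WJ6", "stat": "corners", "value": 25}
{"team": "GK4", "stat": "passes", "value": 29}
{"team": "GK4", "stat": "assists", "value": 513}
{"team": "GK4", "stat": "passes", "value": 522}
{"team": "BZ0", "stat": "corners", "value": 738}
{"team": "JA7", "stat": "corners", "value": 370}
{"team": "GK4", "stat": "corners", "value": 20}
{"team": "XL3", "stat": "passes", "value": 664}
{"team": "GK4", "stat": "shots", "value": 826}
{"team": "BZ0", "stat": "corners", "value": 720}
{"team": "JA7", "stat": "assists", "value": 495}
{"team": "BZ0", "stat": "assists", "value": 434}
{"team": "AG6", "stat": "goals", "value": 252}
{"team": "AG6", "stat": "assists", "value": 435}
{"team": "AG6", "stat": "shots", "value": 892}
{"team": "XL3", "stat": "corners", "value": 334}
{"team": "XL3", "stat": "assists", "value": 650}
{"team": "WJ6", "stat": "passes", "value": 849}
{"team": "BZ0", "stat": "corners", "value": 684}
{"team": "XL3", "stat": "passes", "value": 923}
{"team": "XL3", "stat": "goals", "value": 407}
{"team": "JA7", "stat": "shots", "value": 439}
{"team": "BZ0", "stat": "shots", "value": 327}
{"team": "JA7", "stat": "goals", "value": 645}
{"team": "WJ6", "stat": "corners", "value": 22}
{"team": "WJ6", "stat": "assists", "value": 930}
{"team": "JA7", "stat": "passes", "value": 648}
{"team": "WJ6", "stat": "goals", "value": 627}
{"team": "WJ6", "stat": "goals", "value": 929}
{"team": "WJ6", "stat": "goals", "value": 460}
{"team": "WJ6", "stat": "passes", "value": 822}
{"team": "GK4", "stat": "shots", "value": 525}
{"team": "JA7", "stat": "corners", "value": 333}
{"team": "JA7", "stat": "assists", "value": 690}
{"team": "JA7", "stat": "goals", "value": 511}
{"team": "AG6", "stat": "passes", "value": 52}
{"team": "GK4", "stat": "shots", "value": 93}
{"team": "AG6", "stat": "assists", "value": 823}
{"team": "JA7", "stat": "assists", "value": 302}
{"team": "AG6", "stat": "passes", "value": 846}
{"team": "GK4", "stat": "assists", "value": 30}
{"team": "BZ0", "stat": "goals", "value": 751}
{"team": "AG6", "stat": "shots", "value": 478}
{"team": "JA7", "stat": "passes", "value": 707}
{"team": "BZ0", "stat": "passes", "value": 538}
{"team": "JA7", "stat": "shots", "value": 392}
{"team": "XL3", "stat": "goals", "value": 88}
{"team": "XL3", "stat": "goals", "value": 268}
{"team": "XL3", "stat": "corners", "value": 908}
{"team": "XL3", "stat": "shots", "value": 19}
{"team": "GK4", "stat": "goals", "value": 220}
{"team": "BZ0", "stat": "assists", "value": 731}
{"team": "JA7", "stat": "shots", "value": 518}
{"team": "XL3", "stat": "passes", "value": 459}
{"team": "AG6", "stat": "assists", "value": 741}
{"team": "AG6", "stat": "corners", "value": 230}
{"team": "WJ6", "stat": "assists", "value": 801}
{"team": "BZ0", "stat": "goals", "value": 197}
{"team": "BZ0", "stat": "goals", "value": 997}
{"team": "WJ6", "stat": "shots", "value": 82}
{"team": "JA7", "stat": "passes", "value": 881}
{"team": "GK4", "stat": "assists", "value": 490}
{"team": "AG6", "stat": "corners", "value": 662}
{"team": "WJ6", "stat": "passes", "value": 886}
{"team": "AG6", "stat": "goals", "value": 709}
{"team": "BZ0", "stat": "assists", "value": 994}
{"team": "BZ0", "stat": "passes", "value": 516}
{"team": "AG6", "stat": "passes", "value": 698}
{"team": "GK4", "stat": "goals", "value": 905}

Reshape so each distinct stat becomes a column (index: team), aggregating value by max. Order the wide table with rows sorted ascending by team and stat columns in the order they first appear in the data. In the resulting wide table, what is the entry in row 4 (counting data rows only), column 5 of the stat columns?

With rows sorted ascending by team, row 4 is team=JA7. stat columns in first-appearance order: shots, goals, corners, passes, assists; column 5 is assists.
Long rows with team=JA7, stat=assists: max(495, 690, 302) = 690.

690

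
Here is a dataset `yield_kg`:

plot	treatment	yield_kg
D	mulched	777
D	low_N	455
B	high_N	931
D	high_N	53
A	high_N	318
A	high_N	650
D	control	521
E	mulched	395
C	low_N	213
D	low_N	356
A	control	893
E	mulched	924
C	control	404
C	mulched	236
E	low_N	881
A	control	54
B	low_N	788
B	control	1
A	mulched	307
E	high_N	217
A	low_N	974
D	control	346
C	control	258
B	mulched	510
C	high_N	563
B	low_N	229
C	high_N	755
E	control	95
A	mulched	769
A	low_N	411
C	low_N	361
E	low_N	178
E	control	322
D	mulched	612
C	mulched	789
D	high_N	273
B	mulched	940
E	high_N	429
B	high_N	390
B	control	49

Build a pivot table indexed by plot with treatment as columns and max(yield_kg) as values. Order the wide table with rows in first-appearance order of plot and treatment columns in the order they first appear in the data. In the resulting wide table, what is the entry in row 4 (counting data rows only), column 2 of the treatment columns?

With rows in first-appearance order of plot, row 4 is plot=E. treatment columns in first-appearance order: mulched, low_N, high_N, control; column 2 is low_N.
Long rows with plot=E, treatment=low_N: max(881, 178) = 881.

881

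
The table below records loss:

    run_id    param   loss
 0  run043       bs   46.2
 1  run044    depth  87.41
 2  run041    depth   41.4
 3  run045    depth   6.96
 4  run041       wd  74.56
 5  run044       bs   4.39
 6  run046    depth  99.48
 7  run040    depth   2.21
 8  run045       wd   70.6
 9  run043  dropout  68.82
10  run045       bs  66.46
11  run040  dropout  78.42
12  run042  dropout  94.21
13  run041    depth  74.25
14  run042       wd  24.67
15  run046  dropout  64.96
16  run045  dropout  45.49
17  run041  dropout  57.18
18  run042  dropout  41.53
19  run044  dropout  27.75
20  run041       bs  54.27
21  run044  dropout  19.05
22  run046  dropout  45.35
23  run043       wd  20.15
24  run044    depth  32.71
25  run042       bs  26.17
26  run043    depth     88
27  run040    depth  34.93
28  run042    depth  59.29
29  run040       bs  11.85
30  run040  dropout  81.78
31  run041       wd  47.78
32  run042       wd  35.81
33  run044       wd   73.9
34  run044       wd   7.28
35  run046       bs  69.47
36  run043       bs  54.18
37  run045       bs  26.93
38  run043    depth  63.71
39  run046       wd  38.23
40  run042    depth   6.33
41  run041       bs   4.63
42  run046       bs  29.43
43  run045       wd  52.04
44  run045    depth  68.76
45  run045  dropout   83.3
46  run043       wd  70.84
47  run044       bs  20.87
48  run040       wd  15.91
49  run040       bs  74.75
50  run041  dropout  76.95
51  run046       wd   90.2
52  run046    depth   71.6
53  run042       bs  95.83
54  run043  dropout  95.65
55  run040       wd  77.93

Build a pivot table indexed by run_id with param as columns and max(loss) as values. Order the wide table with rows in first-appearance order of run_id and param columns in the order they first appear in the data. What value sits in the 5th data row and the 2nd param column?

With rows in first-appearance order of run_id, row 5 is run_id=run046. param columns in first-appearance order: bs, depth, wd, dropout; column 2 is depth.
Long rows with run_id=run046, param=depth: max(99.48, 71.6) = 99.48.

99.48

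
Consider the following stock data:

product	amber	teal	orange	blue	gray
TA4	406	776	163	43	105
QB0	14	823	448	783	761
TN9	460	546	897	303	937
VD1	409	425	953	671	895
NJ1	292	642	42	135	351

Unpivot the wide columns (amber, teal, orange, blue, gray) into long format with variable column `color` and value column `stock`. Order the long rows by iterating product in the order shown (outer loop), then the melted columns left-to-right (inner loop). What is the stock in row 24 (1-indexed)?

135

25 rows total (5 × 5). Row 24: index ⌊(24-1)/5⌋ = 4 into product → NJ1; (24-1) mod 5 = 3 into the melted columns → blue.
So row 24 is (NJ1, blue, 135); stock = 135.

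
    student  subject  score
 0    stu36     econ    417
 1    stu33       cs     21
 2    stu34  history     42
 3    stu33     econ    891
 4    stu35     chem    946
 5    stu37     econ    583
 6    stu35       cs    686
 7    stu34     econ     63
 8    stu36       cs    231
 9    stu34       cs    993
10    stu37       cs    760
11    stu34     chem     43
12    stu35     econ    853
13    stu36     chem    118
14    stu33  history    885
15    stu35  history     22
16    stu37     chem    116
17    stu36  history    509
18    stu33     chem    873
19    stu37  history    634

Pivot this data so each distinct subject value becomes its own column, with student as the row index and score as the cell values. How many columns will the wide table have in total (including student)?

5

1 column for student plus 4 distinct subject values → 5 columns.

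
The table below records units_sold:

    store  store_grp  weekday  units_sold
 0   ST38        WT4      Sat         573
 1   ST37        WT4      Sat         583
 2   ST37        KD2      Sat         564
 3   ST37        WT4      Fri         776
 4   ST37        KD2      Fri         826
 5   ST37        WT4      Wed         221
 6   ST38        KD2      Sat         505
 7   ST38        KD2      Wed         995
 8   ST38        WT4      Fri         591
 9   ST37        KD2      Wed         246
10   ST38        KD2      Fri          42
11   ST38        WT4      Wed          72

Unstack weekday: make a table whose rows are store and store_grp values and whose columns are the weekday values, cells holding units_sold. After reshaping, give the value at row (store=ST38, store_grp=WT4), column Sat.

573

Wide layout: rows indexed by store and store_grp, columns are the 3 distinct weekday values (Sat, Fri, Wed).
Cell (store=ST38, store_grp=WT4, weekday=Sat) draws from the long row where store=ST38, store_grp=WT4 and weekday=Sat, which has units_sold=573.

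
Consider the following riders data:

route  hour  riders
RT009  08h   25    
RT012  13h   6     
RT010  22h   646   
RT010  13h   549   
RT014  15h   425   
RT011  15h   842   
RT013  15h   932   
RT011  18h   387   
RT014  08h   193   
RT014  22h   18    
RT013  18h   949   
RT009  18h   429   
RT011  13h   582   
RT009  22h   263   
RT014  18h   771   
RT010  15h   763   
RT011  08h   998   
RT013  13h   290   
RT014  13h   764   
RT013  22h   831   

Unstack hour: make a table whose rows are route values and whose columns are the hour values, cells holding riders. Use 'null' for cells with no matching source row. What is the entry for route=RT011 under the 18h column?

The long row with route=RT011, hour=18h has riders=387.

387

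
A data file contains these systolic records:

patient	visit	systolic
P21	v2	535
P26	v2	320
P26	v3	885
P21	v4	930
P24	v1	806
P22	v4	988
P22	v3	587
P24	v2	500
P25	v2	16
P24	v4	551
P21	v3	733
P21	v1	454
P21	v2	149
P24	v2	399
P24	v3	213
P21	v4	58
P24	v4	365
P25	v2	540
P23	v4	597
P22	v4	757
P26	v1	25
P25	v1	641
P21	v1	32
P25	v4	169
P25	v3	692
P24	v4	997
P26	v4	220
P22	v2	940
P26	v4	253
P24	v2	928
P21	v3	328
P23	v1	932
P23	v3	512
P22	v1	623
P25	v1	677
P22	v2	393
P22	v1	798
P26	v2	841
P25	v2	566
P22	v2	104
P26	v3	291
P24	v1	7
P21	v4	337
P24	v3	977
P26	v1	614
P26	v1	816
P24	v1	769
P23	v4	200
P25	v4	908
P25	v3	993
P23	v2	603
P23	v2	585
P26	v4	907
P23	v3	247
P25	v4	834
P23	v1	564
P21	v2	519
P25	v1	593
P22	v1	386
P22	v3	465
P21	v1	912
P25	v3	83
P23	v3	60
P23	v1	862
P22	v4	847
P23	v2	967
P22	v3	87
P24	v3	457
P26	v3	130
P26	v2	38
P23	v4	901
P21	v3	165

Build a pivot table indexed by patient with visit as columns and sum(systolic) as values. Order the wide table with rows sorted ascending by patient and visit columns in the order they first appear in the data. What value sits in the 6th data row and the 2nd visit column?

1306

With rows sorted ascending by patient, row 6 is patient=P26. visit columns in first-appearance order: v2, v3, v4, v1; column 2 is v3.
Long rows with patient=P26, visit=v3: 885 + 291 + 130 = 1306.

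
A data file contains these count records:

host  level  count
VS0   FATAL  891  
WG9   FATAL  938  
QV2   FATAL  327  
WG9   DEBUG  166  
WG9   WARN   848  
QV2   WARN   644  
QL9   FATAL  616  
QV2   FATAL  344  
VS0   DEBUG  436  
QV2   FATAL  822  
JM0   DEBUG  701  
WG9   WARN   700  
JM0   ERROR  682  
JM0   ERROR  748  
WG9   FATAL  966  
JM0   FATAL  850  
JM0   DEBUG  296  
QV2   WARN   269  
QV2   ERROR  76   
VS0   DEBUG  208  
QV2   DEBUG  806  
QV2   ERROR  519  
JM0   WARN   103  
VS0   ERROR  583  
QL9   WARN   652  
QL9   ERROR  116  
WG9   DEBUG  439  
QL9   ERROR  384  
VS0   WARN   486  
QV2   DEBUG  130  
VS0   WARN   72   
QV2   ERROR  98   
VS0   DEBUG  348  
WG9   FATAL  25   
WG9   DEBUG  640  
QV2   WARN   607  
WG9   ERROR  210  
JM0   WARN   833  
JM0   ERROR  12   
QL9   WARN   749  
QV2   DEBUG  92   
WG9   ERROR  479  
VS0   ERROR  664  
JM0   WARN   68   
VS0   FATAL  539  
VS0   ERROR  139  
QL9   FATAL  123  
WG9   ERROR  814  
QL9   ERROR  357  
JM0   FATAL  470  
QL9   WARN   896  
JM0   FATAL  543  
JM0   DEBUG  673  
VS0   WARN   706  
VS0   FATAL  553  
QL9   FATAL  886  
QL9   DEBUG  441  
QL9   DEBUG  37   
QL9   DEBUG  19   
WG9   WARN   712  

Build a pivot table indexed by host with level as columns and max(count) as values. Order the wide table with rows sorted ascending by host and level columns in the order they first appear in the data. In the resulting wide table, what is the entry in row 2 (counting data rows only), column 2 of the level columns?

441

With rows sorted ascending by host, row 2 is host=QL9. level columns in first-appearance order: FATAL, DEBUG, WARN, ERROR; column 2 is DEBUG.
Long rows with host=QL9, level=DEBUG: max(441, 37, 19) = 441.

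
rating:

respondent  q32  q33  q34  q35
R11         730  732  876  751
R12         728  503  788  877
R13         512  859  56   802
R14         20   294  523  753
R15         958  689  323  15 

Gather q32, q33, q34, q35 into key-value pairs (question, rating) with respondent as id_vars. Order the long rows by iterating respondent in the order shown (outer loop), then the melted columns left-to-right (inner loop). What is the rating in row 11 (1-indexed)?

20 rows total (5 × 4). Row 11: index ⌊(11-1)/4⌋ = 2 into respondent → R13; (11-1) mod 4 = 2 into the melted columns → q34.
So row 11 is (R13, q34, 56); rating = 56.

56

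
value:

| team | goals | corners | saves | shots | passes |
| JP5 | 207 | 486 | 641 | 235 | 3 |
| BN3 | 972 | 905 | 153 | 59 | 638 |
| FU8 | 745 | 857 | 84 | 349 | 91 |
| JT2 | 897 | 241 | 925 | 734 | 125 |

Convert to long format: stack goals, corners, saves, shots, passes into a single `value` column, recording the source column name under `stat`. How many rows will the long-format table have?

20

4 team values × 5 melted columns = 20 rows.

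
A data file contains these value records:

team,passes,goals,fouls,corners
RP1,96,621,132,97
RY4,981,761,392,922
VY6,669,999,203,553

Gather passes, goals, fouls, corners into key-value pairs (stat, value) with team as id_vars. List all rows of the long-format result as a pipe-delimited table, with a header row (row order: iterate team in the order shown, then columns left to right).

Each (team, column) pair becomes one row: 3 × 4 = 12 rows.
For example, (RP1, passes) → value=96.

| team | stat | value |
| RP1 | passes | 96 |
| RP1 | goals | 621 |
| RP1 | fouls | 132 |
| RP1 | corners | 97 |
| RY4 | passes | 981 |
| RY4 | goals | 761 |
| RY4 | fouls | 392 |
| RY4 | corners | 922 |
| VY6 | passes | 669 |
| VY6 | goals | 999 |
| VY6 | fouls | 203 |
| VY6 | corners | 553 |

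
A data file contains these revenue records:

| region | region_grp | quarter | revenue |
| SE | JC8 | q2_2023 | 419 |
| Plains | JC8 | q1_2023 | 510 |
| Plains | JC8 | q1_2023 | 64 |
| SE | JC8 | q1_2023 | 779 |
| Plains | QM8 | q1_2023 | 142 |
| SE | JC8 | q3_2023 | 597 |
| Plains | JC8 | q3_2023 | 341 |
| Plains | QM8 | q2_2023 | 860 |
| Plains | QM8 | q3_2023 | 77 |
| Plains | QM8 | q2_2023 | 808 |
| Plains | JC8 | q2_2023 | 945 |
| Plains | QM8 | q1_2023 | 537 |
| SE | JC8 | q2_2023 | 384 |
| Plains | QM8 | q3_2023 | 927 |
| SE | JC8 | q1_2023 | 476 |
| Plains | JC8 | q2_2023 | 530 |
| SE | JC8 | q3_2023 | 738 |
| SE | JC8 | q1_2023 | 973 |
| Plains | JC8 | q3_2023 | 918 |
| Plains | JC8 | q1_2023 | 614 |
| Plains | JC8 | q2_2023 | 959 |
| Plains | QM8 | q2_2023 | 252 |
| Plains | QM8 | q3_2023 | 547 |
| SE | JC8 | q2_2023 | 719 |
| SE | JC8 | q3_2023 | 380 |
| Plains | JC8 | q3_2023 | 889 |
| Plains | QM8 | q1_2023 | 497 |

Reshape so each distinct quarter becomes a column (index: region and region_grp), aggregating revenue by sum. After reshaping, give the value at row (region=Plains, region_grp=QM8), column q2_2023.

1920

Rows with region=Plains, region_grp=QM8 and quarter=q2_2023: revenue values are 860, 808, 252.
860 + 808 + 252 = 1920.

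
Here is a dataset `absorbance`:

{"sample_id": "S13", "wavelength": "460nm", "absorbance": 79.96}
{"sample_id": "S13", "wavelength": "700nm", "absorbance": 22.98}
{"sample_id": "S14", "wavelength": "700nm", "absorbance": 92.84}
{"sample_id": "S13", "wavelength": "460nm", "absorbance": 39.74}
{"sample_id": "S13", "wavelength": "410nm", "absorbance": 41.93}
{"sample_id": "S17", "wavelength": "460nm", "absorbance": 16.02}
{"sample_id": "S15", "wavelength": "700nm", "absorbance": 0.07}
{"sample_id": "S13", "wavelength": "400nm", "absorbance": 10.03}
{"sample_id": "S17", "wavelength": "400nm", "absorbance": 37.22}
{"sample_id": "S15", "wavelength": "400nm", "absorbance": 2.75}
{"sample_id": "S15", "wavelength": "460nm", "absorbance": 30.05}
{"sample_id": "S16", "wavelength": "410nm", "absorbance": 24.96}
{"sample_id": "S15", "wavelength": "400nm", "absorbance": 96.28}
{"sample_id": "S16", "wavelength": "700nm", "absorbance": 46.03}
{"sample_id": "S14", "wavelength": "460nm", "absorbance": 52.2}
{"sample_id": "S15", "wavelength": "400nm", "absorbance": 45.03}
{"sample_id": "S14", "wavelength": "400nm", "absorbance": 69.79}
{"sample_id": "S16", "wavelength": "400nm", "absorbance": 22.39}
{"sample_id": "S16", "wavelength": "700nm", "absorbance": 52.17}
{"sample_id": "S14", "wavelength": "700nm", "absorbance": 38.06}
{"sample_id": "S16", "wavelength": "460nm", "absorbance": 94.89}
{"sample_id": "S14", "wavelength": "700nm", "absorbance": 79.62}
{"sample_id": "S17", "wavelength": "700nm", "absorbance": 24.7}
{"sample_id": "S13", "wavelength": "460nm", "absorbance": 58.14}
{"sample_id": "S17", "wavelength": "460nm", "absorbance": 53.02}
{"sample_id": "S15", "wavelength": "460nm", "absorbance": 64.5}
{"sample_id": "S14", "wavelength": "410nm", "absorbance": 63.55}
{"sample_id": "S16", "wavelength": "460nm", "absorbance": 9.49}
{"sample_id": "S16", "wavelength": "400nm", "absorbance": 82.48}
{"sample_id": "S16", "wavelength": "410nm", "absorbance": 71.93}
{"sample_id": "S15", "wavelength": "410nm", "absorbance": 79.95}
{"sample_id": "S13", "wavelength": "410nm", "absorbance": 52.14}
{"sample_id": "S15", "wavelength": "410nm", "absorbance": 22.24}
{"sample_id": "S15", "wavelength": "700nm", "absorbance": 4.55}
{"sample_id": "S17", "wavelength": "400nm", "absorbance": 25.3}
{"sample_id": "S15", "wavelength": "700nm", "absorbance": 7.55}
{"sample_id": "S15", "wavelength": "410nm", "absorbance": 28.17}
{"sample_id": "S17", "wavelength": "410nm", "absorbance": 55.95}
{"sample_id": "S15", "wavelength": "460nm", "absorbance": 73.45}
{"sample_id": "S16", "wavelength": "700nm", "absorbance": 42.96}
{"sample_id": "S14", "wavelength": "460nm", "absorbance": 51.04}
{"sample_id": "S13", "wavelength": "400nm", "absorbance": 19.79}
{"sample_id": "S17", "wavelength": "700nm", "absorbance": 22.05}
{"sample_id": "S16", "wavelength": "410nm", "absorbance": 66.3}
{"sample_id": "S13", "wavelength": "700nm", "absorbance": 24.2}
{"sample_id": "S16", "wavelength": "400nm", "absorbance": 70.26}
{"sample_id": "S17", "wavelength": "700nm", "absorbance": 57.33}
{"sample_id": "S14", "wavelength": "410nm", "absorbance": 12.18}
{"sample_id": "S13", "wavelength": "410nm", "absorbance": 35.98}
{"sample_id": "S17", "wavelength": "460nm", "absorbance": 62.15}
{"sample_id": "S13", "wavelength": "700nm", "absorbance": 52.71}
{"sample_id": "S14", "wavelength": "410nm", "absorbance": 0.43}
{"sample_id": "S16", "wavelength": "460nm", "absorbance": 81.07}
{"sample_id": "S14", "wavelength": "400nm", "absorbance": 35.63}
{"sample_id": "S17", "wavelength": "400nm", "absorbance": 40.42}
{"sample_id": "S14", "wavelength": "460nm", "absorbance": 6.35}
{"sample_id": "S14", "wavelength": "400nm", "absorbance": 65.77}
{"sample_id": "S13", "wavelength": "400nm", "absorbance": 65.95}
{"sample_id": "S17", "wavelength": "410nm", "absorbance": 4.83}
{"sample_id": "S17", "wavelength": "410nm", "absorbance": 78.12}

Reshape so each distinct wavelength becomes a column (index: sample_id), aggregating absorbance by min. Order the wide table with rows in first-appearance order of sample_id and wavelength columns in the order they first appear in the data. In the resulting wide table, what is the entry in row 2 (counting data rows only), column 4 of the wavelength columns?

35.63

With rows in first-appearance order of sample_id, row 2 is sample_id=S14. wavelength columns in first-appearance order: 460nm, 700nm, 410nm, 400nm; column 4 is 400nm.
Long rows with sample_id=S14, wavelength=400nm: min(69.79, 35.63, 65.77) = 35.63.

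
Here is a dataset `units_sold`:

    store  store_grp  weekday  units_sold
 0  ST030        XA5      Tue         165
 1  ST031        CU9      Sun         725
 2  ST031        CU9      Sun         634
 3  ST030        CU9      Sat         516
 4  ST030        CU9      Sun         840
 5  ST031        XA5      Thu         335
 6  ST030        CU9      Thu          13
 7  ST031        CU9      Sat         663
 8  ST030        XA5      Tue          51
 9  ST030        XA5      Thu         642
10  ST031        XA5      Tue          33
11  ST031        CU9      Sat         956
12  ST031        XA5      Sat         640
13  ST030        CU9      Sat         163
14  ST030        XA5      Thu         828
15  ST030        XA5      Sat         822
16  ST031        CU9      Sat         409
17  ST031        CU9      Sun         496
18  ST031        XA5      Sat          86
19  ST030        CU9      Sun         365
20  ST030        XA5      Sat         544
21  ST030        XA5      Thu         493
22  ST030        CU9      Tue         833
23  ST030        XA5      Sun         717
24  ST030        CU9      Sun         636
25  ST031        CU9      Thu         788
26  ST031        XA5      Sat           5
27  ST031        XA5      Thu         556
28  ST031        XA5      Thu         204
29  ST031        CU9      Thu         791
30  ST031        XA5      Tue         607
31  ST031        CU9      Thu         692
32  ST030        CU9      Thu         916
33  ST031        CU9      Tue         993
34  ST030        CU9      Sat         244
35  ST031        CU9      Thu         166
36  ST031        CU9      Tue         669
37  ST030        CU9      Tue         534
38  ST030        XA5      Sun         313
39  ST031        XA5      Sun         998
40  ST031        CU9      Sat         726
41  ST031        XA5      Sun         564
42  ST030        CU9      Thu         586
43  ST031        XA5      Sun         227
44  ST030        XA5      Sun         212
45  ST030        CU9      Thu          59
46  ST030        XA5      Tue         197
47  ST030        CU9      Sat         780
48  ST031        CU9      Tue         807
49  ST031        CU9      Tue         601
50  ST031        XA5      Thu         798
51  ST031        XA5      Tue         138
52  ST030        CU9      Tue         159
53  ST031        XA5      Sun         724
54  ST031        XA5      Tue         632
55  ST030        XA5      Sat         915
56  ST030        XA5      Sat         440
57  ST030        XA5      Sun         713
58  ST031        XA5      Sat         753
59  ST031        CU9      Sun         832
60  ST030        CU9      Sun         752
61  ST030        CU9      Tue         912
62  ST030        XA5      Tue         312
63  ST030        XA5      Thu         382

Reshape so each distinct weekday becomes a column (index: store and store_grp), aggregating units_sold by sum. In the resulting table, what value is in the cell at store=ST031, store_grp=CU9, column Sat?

Rows with store=ST031, store_grp=CU9 and weekday=Sat: units_sold values are 663, 956, 409, 726.
663 + 956 + 409 + 726 = 2754.

2754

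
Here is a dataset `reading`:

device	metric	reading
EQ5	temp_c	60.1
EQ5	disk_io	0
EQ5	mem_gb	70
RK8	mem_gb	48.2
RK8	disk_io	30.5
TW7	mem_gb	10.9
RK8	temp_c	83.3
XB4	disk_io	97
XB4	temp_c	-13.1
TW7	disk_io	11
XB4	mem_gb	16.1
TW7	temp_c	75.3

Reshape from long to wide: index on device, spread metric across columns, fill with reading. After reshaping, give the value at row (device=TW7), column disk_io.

Wide layout: rows indexed by device, columns are the 3 distinct metric values (temp_c, disk_io, mem_gb).
Cell (device=TW7, metric=disk_io) draws from the long row where device=TW7 and metric=disk_io, which has reading=11.

11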